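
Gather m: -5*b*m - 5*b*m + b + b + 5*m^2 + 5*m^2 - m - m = 2*b + 10*m^2 + m*(-10*b - 2)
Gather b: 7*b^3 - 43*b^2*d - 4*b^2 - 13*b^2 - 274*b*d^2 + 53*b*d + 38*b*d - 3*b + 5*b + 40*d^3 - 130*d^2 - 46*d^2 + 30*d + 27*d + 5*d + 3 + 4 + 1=7*b^3 + b^2*(-43*d - 17) + b*(-274*d^2 + 91*d + 2) + 40*d^3 - 176*d^2 + 62*d + 8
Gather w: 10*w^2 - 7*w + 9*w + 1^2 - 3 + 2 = 10*w^2 + 2*w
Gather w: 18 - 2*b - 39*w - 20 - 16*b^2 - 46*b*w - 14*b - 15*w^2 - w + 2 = -16*b^2 - 16*b - 15*w^2 + w*(-46*b - 40)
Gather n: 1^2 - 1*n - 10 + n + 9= 0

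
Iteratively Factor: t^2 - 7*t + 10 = (t - 2)*(t - 5)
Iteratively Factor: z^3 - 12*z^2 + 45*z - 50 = (z - 5)*(z^2 - 7*z + 10) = (z - 5)^2*(z - 2)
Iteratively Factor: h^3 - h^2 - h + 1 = (h - 1)*(h^2 - 1) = (h - 1)^2*(h + 1)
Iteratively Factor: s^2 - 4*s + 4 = (s - 2)*(s - 2)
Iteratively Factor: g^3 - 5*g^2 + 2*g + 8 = (g - 2)*(g^2 - 3*g - 4) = (g - 4)*(g - 2)*(g + 1)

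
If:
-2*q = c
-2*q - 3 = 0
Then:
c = 3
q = -3/2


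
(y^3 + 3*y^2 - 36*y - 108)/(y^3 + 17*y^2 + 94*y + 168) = (y^2 - 3*y - 18)/(y^2 + 11*y + 28)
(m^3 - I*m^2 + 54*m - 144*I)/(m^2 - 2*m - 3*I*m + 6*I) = (m^2 + 2*I*m + 48)/(m - 2)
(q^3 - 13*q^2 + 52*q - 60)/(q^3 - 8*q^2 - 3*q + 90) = (q - 2)/(q + 3)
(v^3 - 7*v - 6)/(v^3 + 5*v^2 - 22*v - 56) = (v^2 - 2*v - 3)/(v^2 + 3*v - 28)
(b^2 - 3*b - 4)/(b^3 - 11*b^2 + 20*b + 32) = 1/(b - 8)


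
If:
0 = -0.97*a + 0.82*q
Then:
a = 0.845360824742268*q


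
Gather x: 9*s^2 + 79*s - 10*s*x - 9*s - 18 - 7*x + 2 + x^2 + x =9*s^2 + 70*s + x^2 + x*(-10*s - 6) - 16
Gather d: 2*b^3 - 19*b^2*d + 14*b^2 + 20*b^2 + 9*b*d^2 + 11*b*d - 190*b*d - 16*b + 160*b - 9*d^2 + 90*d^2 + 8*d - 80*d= 2*b^3 + 34*b^2 + 144*b + d^2*(9*b + 81) + d*(-19*b^2 - 179*b - 72)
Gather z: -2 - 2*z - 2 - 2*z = -4*z - 4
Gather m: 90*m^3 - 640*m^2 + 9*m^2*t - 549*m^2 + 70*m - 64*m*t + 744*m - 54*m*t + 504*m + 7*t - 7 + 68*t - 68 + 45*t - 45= 90*m^3 + m^2*(9*t - 1189) + m*(1318 - 118*t) + 120*t - 120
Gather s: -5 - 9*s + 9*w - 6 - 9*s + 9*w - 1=-18*s + 18*w - 12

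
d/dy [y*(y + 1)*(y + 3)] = 3*y^2 + 8*y + 3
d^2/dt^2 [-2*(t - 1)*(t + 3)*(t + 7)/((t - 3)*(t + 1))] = 48*(-3*t^3 - 3*t^2 - 21*t + 11)/(t^6 - 6*t^5 + 3*t^4 + 28*t^3 - 9*t^2 - 54*t - 27)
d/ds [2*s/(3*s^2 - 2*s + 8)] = 2*(8 - 3*s^2)/(9*s^4 - 12*s^3 + 52*s^2 - 32*s + 64)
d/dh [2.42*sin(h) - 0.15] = 2.42*cos(h)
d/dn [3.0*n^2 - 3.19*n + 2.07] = 6.0*n - 3.19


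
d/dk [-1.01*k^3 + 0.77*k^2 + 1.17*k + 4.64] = -3.03*k^2 + 1.54*k + 1.17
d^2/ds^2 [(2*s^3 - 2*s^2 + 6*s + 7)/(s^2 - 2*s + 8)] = 6*(-2*s^3 - 9*s^2 + 66*s - 20)/(s^6 - 6*s^5 + 36*s^4 - 104*s^3 + 288*s^2 - 384*s + 512)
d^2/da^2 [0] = 0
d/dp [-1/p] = p^(-2)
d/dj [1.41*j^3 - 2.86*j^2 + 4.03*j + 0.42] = 4.23*j^2 - 5.72*j + 4.03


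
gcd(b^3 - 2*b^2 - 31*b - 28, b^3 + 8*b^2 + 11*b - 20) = b + 4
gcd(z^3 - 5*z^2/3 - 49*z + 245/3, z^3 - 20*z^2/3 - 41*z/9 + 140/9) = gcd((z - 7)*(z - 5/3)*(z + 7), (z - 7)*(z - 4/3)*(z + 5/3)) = z - 7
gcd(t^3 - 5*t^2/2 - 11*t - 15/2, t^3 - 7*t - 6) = t + 1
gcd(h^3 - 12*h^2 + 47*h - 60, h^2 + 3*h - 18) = h - 3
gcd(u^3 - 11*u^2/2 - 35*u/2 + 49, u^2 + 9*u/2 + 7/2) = u + 7/2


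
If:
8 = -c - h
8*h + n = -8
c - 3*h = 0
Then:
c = -6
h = -2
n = 8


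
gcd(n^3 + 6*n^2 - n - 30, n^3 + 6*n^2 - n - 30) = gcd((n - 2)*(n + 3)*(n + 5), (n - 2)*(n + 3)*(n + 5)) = n^3 + 6*n^2 - n - 30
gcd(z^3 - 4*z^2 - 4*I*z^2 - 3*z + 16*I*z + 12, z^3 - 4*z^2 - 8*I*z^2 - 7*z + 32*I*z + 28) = z^2 + z*(-4 - I) + 4*I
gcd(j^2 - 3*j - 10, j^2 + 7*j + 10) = j + 2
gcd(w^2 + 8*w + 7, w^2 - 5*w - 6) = w + 1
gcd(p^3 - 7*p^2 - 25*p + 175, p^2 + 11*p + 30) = p + 5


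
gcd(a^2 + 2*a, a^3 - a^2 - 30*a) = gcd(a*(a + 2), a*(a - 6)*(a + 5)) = a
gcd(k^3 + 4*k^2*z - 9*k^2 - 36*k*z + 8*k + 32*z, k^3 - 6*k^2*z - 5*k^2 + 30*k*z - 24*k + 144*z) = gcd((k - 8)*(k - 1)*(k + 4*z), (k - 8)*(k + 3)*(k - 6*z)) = k - 8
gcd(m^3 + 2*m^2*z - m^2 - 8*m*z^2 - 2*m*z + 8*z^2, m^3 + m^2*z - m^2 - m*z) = m - 1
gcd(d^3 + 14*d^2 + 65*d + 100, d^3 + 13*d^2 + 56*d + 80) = d^2 + 9*d + 20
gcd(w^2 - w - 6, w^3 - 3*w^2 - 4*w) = 1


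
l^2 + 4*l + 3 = (l + 1)*(l + 3)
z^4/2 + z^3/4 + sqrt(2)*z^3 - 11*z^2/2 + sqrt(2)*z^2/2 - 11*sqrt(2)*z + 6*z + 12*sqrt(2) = (z/2 + sqrt(2))*(z - 2)*(z - 3/2)*(z + 4)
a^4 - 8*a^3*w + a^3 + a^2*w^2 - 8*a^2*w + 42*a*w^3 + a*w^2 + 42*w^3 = (a + 1)*(a - 7*w)*(a - 3*w)*(a + 2*w)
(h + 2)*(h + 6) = h^2 + 8*h + 12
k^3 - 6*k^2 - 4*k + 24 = (k - 6)*(k - 2)*(k + 2)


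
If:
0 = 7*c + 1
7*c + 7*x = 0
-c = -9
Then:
No Solution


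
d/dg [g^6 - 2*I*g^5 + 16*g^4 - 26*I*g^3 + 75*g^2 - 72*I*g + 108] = 6*g^5 - 10*I*g^4 + 64*g^3 - 78*I*g^2 + 150*g - 72*I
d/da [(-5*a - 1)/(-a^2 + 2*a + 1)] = (5*a^2 - 10*a - 2*(a - 1)*(5*a + 1) - 5)/(-a^2 + 2*a + 1)^2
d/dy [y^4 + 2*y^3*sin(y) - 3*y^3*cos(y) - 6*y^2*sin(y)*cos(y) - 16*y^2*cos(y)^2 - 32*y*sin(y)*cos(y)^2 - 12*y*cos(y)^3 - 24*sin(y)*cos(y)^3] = 3*y^3*sin(y) + 2*y^3*cos(y) + 4*y^3 + 6*y^2*sin(y) + 16*y^2*sin(2*y) - 9*y^2*cos(y) - 6*y^2*cos(2*y) + 9*y*sin(y) - 6*y*sin(2*y) + 9*y*sin(3*y) - 8*y*cos(y) - 16*y*cos(2*y) - 24*y*cos(3*y) - 16*y - 8*sin(y) - 8*sin(3*y) - 9*cos(y) - 24*cos(2*y)^2 - 12*cos(2*y) - 3*cos(3*y) + 12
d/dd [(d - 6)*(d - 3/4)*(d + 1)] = 3*d^2 - 23*d/2 - 9/4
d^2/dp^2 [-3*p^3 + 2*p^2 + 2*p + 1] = 4 - 18*p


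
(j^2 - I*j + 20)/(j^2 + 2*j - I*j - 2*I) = (j^2 - I*j + 20)/(j^2 + j*(2 - I) - 2*I)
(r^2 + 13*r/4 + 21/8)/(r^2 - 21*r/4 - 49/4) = (r + 3/2)/(r - 7)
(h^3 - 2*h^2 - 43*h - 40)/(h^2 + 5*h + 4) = (h^2 - 3*h - 40)/(h + 4)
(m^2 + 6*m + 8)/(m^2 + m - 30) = (m^2 + 6*m + 8)/(m^2 + m - 30)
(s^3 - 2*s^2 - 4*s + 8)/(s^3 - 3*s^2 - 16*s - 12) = (s^2 - 4*s + 4)/(s^2 - 5*s - 6)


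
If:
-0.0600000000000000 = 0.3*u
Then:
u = -0.20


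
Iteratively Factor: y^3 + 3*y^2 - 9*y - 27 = (y - 3)*(y^2 + 6*y + 9) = (y - 3)*(y + 3)*(y + 3)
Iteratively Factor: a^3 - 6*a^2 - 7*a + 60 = (a + 3)*(a^2 - 9*a + 20) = (a - 5)*(a + 3)*(a - 4)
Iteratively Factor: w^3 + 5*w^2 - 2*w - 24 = (w + 4)*(w^2 + w - 6) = (w + 3)*(w + 4)*(w - 2)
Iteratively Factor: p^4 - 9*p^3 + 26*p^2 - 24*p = (p - 4)*(p^3 - 5*p^2 + 6*p) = (p - 4)*(p - 3)*(p^2 - 2*p) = (p - 4)*(p - 3)*(p - 2)*(p)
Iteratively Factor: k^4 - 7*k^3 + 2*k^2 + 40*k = (k - 4)*(k^3 - 3*k^2 - 10*k) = (k - 5)*(k - 4)*(k^2 + 2*k) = k*(k - 5)*(k - 4)*(k + 2)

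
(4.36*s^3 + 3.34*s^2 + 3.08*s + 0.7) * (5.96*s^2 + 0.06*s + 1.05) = 25.9856*s^5 + 20.168*s^4 + 23.1352*s^3 + 7.8638*s^2 + 3.276*s + 0.735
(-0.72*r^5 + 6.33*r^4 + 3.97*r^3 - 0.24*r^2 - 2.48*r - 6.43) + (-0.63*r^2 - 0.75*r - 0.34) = -0.72*r^5 + 6.33*r^4 + 3.97*r^3 - 0.87*r^2 - 3.23*r - 6.77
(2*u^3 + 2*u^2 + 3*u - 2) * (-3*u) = -6*u^4 - 6*u^3 - 9*u^2 + 6*u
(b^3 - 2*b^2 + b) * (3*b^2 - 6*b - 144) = 3*b^5 - 12*b^4 - 129*b^3 + 282*b^2 - 144*b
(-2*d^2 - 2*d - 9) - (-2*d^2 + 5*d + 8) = -7*d - 17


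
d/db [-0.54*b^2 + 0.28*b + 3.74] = 0.28 - 1.08*b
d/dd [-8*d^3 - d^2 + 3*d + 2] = -24*d^2 - 2*d + 3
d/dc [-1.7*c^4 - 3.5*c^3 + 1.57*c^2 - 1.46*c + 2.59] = -6.8*c^3 - 10.5*c^2 + 3.14*c - 1.46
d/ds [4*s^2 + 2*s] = 8*s + 2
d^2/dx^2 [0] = 0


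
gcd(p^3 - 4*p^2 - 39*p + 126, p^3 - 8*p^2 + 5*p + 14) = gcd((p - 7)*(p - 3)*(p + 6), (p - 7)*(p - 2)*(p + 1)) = p - 7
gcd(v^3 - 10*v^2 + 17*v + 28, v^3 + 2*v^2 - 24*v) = v - 4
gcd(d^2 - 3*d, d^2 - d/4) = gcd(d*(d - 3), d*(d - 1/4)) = d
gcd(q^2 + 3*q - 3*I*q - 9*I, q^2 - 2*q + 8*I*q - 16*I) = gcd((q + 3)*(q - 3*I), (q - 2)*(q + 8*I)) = 1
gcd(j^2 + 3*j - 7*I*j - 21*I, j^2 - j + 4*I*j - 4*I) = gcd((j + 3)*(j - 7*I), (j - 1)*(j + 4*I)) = 1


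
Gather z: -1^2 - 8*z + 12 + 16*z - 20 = 8*z - 9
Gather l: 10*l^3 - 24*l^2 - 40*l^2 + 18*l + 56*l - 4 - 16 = 10*l^3 - 64*l^2 + 74*l - 20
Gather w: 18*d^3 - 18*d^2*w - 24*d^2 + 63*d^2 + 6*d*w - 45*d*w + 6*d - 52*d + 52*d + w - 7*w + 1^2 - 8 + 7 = 18*d^3 + 39*d^2 + 6*d + w*(-18*d^2 - 39*d - 6)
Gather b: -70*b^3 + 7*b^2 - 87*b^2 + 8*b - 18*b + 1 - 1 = -70*b^3 - 80*b^2 - 10*b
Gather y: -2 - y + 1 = -y - 1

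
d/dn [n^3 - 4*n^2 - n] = 3*n^2 - 8*n - 1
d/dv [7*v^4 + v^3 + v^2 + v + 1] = 28*v^3 + 3*v^2 + 2*v + 1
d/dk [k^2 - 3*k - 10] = 2*k - 3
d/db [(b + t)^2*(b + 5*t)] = (b + t)*(3*b + 11*t)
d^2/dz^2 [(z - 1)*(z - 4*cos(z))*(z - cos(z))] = 5*z^2*cos(z) + 20*z*sin(z) - 5*z*cos(z) - 8*z*cos(2*z) + 6*z - 10*sqrt(2)*sin(z + pi/4) + 8*sqrt(2)*cos(2*z + pi/4) - 2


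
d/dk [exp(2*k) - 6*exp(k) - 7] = 2*(exp(k) - 3)*exp(k)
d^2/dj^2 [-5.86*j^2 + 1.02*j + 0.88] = -11.7200000000000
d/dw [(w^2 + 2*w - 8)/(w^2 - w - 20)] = -3/(w^2 - 10*w + 25)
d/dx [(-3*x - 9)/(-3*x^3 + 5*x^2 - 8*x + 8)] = 6*(-3*x^3 - 11*x^2 + 15*x - 16)/(9*x^6 - 30*x^5 + 73*x^4 - 128*x^3 + 144*x^2 - 128*x + 64)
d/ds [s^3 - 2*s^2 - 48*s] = 3*s^2 - 4*s - 48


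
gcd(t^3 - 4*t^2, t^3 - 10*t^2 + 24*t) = t^2 - 4*t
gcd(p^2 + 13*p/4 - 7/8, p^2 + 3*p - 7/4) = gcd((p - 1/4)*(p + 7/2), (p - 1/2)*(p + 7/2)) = p + 7/2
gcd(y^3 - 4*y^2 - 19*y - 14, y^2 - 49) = y - 7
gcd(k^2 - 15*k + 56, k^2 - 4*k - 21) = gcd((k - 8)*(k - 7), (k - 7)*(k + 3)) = k - 7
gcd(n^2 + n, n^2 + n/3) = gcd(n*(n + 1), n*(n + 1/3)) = n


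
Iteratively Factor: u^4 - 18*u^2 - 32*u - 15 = (u + 3)*(u^3 - 3*u^2 - 9*u - 5) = (u + 1)*(u + 3)*(u^2 - 4*u - 5) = (u + 1)^2*(u + 3)*(u - 5)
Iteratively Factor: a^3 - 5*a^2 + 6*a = (a - 2)*(a^2 - 3*a) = a*(a - 2)*(a - 3)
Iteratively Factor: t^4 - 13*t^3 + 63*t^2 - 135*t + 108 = (t - 3)*(t^3 - 10*t^2 + 33*t - 36) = (t - 3)^2*(t^2 - 7*t + 12) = (t - 4)*(t - 3)^2*(t - 3)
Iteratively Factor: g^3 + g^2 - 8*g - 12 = (g + 2)*(g^2 - g - 6) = (g - 3)*(g + 2)*(g + 2)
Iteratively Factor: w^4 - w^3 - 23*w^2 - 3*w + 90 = (w + 3)*(w^3 - 4*w^2 - 11*w + 30) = (w - 5)*(w + 3)*(w^2 + w - 6) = (w - 5)*(w + 3)^2*(w - 2)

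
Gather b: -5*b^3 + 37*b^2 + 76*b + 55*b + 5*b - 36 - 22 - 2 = -5*b^3 + 37*b^2 + 136*b - 60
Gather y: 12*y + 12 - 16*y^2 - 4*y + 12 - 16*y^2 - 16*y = -32*y^2 - 8*y + 24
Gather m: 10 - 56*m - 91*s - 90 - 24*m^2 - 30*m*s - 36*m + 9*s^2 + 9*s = -24*m^2 + m*(-30*s - 92) + 9*s^2 - 82*s - 80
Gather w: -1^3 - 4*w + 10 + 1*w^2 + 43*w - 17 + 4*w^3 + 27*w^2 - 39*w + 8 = 4*w^3 + 28*w^2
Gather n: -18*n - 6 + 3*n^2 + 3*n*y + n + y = 3*n^2 + n*(3*y - 17) + y - 6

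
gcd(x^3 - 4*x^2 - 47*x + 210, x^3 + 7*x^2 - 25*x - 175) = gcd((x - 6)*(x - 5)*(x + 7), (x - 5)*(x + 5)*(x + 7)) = x^2 + 2*x - 35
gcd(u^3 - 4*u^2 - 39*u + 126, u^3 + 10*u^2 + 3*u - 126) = u^2 + 3*u - 18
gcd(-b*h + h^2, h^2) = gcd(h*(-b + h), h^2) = h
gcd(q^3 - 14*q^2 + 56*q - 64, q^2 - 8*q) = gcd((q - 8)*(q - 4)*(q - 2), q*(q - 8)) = q - 8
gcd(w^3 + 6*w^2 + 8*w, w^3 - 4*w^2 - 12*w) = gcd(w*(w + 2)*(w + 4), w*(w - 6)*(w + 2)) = w^2 + 2*w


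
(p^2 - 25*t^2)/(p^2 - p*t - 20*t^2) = (p + 5*t)/(p + 4*t)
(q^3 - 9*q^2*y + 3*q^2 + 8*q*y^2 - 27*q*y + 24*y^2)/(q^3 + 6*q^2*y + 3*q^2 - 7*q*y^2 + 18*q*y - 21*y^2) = (q - 8*y)/(q + 7*y)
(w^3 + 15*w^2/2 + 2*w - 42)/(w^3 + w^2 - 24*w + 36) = (w + 7/2)/(w - 3)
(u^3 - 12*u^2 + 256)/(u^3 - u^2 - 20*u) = (u^2 - 16*u + 64)/(u*(u - 5))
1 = 1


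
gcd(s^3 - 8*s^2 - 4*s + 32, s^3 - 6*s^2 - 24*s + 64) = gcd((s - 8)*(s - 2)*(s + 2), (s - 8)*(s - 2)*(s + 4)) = s^2 - 10*s + 16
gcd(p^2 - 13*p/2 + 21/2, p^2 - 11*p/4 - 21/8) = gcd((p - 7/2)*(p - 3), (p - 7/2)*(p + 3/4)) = p - 7/2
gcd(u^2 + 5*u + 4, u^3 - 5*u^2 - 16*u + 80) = u + 4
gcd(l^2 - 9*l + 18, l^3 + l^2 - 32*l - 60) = l - 6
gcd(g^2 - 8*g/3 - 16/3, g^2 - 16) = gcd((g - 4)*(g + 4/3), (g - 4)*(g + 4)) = g - 4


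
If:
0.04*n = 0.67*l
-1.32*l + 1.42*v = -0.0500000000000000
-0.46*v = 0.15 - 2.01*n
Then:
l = 0.00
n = 0.07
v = -0.03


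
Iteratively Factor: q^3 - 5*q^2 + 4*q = (q - 4)*(q^2 - q) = (q - 4)*(q - 1)*(q)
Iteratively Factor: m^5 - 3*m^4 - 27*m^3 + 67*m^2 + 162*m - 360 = (m - 3)*(m^4 - 27*m^2 - 14*m + 120) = (m - 3)*(m + 3)*(m^3 - 3*m^2 - 18*m + 40) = (m - 3)*(m - 2)*(m + 3)*(m^2 - m - 20) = (m - 5)*(m - 3)*(m - 2)*(m + 3)*(m + 4)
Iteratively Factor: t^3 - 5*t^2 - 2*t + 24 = (t + 2)*(t^2 - 7*t + 12) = (t - 3)*(t + 2)*(t - 4)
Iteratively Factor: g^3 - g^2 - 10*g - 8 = (g + 2)*(g^2 - 3*g - 4) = (g + 1)*(g + 2)*(g - 4)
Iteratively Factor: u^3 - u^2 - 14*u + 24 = (u - 3)*(u^2 + 2*u - 8) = (u - 3)*(u + 4)*(u - 2)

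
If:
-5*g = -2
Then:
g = 2/5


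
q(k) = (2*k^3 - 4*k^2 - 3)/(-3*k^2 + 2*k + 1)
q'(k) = (6*k - 2)*(2*k^3 - 4*k^2 - 3)/(-3*k^2 + 2*k + 1)^2 + (6*k^2 - 8*k)/(-3*k^2 + 2*k + 1) = 2*(-3*k^4 + 4*k^3 - k^2 - 13*k + 3)/(9*k^4 - 12*k^3 - 2*k^2 + 4*k + 1)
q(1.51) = 1.86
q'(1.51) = -5.21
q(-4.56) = 3.91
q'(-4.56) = -0.66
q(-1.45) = 2.13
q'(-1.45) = -0.17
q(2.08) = 0.30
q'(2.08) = -1.59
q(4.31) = -1.80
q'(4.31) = -0.74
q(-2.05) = 2.36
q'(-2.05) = -0.50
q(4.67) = -2.06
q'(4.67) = -0.72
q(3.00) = -0.75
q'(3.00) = -0.90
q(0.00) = -3.00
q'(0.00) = 6.00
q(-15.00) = 10.87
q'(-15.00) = -0.67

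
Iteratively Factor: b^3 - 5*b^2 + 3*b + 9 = (b - 3)*(b^2 - 2*b - 3) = (b - 3)^2*(b + 1)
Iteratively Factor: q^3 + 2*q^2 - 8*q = (q)*(q^2 + 2*q - 8) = q*(q + 4)*(q - 2)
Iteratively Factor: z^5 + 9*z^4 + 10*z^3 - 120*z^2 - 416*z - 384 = (z + 3)*(z^4 + 6*z^3 - 8*z^2 - 96*z - 128) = (z + 3)*(z + 4)*(z^3 + 2*z^2 - 16*z - 32) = (z + 3)*(z + 4)^2*(z^2 - 2*z - 8) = (z - 4)*(z + 3)*(z + 4)^2*(z + 2)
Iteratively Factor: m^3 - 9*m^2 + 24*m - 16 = (m - 4)*(m^2 - 5*m + 4) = (m - 4)*(m - 1)*(m - 4)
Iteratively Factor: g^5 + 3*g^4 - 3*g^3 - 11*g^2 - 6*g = (g + 3)*(g^4 - 3*g^2 - 2*g) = (g - 2)*(g + 3)*(g^3 + 2*g^2 + g) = (g - 2)*(g + 1)*(g + 3)*(g^2 + g) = g*(g - 2)*(g + 1)*(g + 3)*(g + 1)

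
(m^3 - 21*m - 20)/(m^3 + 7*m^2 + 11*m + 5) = (m^2 - m - 20)/(m^2 + 6*m + 5)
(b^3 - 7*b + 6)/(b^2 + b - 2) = (b^2 + b - 6)/(b + 2)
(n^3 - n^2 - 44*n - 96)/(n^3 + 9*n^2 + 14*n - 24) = (n^2 - 5*n - 24)/(n^2 + 5*n - 6)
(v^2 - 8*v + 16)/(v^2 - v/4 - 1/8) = 8*(-v^2 + 8*v - 16)/(-8*v^2 + 2*v + 1)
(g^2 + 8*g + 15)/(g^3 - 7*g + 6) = (g + 5)/(g^2 - 3*g + 2)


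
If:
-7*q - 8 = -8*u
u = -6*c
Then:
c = -u/6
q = 8*u/7 - 8/7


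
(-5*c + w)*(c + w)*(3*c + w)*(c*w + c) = -15*c^4*w - 15*c^4 - 17*c^3*w^2 - 17*c^3*w - c^2*w^3 - c^2*w^2 + c*w^4 + c*w^3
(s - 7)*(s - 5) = s^2 - 12*s + 35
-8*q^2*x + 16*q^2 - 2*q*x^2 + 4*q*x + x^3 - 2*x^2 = (-4*q + x)*(2*q + x)*(x - 2)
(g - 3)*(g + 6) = g^2 + 3*g - 18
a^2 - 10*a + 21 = (a - 7)*(a - 3)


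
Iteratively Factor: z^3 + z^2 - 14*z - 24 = (z + 3)*(z^2 - 2*z - 8) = (z + 2)*(z + 3)*(z - 4)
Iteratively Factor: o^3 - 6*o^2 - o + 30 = (o + 2)*(o^2 - 8*o + 15) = (o - 3)*(o + 2)*(o - 5)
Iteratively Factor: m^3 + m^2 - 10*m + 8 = (m - 1)*(m^2 + 2*m - 8) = (m - 2)*(m - 1)*(m + 4)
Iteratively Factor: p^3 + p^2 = (p)*(p^2 + p) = p^2*(p + 1)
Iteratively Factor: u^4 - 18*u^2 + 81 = (u + 3)*(u^3 - 3*u^2 - 9*u + 27) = (u - 3)*(u + 3)*(u^2 - 9) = (u - 3)^2*(u + 3)*(u + 3)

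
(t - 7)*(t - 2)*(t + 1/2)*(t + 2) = t^4 - 13*t^3/2 - 15*t^2/2 + 26*t + 14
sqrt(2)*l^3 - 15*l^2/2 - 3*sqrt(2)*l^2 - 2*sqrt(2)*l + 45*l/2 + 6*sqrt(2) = (l - 3)*(l - 4*sqrt(2))*(sqrt(2)*l + 1/2)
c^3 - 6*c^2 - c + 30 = (c - 5)*(c - 3)*(c + 2)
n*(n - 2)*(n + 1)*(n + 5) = n^4 + 4*n^3 - 7*n^2 - 10*n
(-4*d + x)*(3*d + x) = -12*d^2 - d*x + x^2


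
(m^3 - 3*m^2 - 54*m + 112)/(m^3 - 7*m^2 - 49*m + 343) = (m^2 - 10*m + 16)/(m^2 - 14*m + 49)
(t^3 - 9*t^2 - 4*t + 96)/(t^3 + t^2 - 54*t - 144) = (t - 4)/(t + 6)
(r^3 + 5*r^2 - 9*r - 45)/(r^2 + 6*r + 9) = (r^2 + 2*r - 15)/(r + 3)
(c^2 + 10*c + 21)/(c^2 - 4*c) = (c^2 + 10*c + 21)/(c*(c - 4))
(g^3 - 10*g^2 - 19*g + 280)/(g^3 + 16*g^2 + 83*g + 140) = (g^2 - 15*g + 56)/(g^2 + 11*g + 28)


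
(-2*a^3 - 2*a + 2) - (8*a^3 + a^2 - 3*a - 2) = -10*a^3 - a^2 + a + 4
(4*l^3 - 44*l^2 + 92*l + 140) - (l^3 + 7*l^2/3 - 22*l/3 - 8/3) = 3*l^3 - 139*l^2/3 + 298*l/3 + 428/3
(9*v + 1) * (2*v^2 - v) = 18*v^3 - 7*v^2 - v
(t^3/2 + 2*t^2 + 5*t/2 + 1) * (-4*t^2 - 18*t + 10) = -2*t^5 - 17*t^4 - 41*t^3 - 29*t^2 + 7*t + 10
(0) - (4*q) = -4*q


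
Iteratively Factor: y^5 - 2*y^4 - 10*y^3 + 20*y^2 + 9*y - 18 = (y - 2)*(y^4 - 10*y^2 + 9) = (y - 2)*(y + 1)*(y^3 - y^2 - 9*y + 9) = (y - 2)*(y - 1)*(y + 1)*(y^2 - 9) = (y - 2)*(y - 1)*(y + 1)*(y + 3)*(y - 3)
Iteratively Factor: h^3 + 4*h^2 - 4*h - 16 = (h - 2)*(h^2 + 6*h + 8) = (h - 2)*(h + 4)*(h + 2)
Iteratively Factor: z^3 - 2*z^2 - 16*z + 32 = (z - 2)*(z^2 - 16) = (z - 4)*(z - 2)*(z + 4)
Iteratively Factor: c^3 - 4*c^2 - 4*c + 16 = (c - 4)*(c^2 - 4) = (c - 4)*(c + 2)*(c - 2)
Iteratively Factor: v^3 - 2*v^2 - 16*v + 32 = (v - 2)*(v^2 - 16) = (v - 2)*(v + 4)*(v - 4)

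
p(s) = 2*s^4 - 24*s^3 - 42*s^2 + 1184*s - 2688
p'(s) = 8*s^3 - 72*s^2 - 84*s + 1184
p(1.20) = -1365.00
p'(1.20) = 993.34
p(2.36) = -381.10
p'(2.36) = 689.90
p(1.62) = -968.41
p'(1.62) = 892.98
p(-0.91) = -3780.76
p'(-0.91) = 1194.79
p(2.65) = -193.34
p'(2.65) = 604.66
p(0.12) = -2546.57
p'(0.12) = 1172.90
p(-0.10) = -2806.80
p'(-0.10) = 1191.67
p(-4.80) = -5622.99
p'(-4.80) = -956.42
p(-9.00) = 13872.00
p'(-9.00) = -9724.00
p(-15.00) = 152352.00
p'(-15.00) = -40756.00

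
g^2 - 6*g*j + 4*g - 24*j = (g + 4)*(g - 6*j)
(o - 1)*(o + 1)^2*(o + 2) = o^4 + 3*o^3 + o^2 - 3*o - 2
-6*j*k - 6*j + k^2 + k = (-6*j + k)*(k + 1)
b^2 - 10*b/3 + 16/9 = (b - 8/3)*(b - 2/3)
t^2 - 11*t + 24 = (t - 8)*(t - 3)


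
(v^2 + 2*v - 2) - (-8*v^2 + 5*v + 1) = 9*v^2 - 3*v - 3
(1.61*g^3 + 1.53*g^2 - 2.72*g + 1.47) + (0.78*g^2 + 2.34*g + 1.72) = 1.61*g^3 + 2.31*g^2 - 0.38*g + 3.19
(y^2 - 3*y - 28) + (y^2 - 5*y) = 2*y^2 - 8*y - 28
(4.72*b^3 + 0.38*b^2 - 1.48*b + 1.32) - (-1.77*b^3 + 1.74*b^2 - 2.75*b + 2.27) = 6.49*b^3 - 1.36*b^2 + 1.27*b - 0.95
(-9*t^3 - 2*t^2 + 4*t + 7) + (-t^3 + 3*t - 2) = -10*t^3 - 2*t^2 + 7*t + 5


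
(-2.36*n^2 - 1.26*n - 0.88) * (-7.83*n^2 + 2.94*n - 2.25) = 18.4788*n^4 + 2.9274*n^3 + 8.496*n^2 + 0.2478*n + 1.98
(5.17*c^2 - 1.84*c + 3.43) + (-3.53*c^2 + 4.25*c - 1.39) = 1.64*c^2 + 2.41*c + 2.04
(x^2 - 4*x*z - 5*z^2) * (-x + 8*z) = -x^3 + 12*x^2*z - 27*x*z^2 - 40*z^3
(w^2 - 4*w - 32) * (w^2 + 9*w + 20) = w^4 + 5*w^3 - 48*w^2 - 368*w - 640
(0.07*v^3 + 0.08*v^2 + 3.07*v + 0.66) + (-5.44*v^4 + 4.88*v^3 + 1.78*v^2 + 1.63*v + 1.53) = -5.44*v^4 + 4.95*v^3 + 1.86*v^2 + 4.7*v + 2.19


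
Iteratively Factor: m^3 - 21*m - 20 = (m + 4)*(m^2 - 4*m - 5) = (m + 1)*(m + 4)*(m - 5)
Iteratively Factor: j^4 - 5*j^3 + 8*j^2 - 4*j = (j)*(j^3 - 5*j^2 + 8*j - 4) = j*(j - 1)*(j^2 - 4*j + 4) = j*(j - 2)*(j - 1)*(j - 2)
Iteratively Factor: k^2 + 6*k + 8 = (k + 2)*(k + 4)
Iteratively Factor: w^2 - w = (w - 1)*(w)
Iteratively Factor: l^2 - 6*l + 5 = (l - 1)*(l - 5)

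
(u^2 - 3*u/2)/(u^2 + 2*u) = (u - 3/2)/(u + 2)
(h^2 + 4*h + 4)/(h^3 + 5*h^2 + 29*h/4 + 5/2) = 4*(h + 2)/(4*h^2 + 12*h + 5)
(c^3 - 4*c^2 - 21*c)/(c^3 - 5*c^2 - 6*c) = (-c^2 + 4*c + 21)/(-c^2 + 5*c + 6)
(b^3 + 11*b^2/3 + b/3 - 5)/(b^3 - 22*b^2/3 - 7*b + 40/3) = (b + 3)/(b - 8)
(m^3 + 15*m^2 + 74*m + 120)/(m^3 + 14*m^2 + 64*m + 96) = (m + 5)/(m + 4)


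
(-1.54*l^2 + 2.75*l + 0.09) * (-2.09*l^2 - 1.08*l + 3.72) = 3.2186*l^4 - 4.0843*l^3 - 8.8869*l^2 + 10.1328*l + 0.3348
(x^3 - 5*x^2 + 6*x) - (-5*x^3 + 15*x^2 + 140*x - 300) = 6*x^3 - 20*x^2 - 134*x + 300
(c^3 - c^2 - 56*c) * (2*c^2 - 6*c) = 2*c^5 - 8*c^4 - 106*c^3 + 336*c^2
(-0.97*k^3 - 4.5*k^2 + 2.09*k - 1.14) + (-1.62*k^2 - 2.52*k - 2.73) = -0.97*k^3 - 6.12*k^2 - 0.43*k - 3.87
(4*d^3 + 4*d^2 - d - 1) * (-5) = -20*d^3 - 20*d^2 + 5*d + 5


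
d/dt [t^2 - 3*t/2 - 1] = 2*t - 3/2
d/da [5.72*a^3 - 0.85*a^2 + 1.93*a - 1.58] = 17.16*a^2 - 1.7*a + 1.93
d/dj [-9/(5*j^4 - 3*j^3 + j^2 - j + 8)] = 9*(20*j^3 - 9*j^2 + 2*j - 1)/(5*j^4 - 3*j^3 + j^2 - j + 8)^2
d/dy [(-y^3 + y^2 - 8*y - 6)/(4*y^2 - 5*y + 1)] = 2*(-2*y^4 + 5*y^3 + 12*y^2 + 25*y - 19)/(16*y^4 - 40*y^3 + 33*y^2 - 10*y + 1)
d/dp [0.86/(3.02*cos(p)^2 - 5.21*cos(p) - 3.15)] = (5.1944*cos(p) - 4.4806)*sin(p)/(-3.02*cos(p)^2 + 5.21*cos(p) + 3.15)^2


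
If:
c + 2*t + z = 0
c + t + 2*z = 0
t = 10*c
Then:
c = 0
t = 0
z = 0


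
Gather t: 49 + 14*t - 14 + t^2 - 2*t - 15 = t^2 + 12*t + 20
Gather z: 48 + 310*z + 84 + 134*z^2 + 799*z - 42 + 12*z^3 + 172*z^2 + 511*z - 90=12*z^3 + 306*z^2 + 1620*z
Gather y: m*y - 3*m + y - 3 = -3*m + y*(m + 1) - 3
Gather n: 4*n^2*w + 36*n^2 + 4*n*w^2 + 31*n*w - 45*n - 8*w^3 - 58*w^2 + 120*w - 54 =n^2*(4*w + 36) + n*(4*w^2 + 31*w - 45) - 8*w^3 - 58*w^2 + 120*w - 54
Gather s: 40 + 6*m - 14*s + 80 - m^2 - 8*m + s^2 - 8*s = -m^2 - 2*m + s^2 - 22*s + 120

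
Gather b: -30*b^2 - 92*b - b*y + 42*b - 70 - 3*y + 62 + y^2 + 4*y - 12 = -30*b^2 + b*(-y - 50) + y^2 + y - 20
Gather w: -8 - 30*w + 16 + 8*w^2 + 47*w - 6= 8*w^2 + 17*w + 2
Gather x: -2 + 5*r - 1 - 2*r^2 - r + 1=-2*r^2 + 4*r - 2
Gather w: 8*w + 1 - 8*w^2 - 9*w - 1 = -8*w^2 - w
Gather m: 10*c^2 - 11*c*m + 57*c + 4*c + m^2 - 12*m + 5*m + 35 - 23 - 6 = 10*c^2 + 61*c + m^2 + m*(-11*c - 7) + 6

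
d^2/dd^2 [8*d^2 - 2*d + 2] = 16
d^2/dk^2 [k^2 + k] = 2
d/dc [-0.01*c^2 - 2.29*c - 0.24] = -0.02*c - 2.29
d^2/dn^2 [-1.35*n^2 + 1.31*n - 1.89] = -2.70000000000000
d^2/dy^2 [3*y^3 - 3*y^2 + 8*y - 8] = 18*y - 6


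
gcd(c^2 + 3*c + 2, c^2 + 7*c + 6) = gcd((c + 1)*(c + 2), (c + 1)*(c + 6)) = c + 1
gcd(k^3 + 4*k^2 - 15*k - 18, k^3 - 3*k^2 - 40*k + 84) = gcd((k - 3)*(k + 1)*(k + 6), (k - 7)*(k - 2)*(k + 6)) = k + 6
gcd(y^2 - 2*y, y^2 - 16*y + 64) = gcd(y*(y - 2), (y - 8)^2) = 1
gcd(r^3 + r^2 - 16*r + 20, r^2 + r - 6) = r - 2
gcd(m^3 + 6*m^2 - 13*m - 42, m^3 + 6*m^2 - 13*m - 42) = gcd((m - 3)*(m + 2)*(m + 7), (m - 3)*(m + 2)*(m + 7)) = m^3 + 6*m^2 - 13*m - 42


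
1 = 1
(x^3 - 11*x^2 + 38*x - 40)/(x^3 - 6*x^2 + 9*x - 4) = (x^2 - 7*x + 10)/(x^2 - 2*x + 1)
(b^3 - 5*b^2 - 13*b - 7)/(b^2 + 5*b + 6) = (b^3 - 5*b^2 - 13*b - 7)/(b^2 + 5*b + 6)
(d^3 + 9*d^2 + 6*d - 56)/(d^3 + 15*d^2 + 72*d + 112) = (d - 2)/(d + 4)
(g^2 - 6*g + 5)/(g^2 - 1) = (g - 5)/(g + 1)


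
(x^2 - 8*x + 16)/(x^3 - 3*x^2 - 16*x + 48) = (x - 4)/(x^2 + x - 12)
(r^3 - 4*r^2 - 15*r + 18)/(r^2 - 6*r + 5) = (r^2 - 3*r - 18)/(r - 5)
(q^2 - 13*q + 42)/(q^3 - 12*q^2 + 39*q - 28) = (q - 6)/(q^2 - 5*q + 4)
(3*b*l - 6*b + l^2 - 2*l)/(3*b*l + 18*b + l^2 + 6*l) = (l - 2)/(l + 6)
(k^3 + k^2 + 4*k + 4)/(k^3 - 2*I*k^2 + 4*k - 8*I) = (k + 1)/(k - 2*I)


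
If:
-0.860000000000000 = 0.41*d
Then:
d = -2.10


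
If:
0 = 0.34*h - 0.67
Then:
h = 1.97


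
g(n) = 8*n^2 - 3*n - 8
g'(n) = 16*n - 3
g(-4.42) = 161.55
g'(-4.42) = -73.72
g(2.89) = 50.15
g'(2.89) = 43.24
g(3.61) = 85.43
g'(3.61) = 54.76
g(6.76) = 337.30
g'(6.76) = 105.16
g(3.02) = 55.90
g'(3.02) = 45.32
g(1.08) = -1.91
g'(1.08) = 14.28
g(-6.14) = 312.02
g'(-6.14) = -101.24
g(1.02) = -2.74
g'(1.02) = 13.32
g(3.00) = 55.00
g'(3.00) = 45.00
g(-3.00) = 73.00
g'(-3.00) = -51.00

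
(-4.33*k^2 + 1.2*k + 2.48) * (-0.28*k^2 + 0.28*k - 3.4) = 1.2124*k^4 - 1.5484*k^3 + 14.3636*k^2 - 3.3856*k - 8.432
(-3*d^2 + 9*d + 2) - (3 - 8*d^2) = 5*d^2 + 9*d - 1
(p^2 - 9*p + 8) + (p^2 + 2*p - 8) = 2*p^2 - 7*p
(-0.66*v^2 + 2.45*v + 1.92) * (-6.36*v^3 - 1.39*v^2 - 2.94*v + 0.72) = 4.1976*v^5 - 14.6646*v^4 - 13.6763*v^3 - 10.347*v^2 - 3.8808*v + 1.3824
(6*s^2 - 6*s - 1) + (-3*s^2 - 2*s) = 3*s^2 - 8*s - 1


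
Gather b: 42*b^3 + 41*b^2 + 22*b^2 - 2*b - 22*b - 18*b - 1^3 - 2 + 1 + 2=42*b^3 + 63*b^2 - 42*b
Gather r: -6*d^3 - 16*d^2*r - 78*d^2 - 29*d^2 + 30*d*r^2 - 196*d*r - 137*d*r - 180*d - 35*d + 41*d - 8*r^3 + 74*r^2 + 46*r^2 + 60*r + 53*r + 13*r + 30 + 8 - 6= -6*d^3 - 107*d^2 - 174*d - 8*r^3 + r^2*(30*d + 120) + r*(-16*d^2 - 333*d + 126) + 32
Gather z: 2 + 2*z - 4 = 2*z - 2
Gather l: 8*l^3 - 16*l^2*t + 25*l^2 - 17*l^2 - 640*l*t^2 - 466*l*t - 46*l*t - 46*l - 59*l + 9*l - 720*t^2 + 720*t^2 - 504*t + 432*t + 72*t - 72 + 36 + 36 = 8*l^3 + l^2*(8 - 16*t) + l*(-640*t^2 - 512*t - 96)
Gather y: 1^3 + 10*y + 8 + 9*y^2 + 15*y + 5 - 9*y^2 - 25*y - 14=0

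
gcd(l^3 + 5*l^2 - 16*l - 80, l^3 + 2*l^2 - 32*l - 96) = l + 4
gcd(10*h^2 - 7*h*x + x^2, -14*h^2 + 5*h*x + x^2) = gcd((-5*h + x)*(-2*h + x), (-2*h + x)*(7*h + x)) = -2*h + x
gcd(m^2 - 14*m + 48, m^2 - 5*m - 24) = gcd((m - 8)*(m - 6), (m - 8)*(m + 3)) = m - 8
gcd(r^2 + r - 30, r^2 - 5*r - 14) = 1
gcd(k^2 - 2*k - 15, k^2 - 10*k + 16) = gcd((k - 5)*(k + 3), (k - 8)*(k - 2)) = 1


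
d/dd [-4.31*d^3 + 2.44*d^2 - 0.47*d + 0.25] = -12.93*d^2 + 4.88*d - 0.47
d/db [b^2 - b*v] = 2*b - v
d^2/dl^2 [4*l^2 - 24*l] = 8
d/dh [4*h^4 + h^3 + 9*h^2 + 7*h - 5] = 16*h^3 + 3*h^2 + 18*h + 7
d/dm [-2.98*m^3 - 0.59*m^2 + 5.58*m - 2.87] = -8.94*m^2 - 1.18*m + 5.58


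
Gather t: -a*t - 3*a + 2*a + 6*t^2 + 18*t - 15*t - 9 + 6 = -a + 6*t^2 + t*(3 - a) - 3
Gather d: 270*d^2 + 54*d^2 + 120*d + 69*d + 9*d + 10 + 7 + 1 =324*d^2 + 198*d + 18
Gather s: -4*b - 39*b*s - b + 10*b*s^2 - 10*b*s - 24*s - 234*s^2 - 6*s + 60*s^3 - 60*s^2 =-5*b + 60*s^3 + s^2*(10*b - 294) + s*(-49*b - 30)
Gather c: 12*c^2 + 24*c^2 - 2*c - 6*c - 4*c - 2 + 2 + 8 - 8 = 36*c^2 - 12*c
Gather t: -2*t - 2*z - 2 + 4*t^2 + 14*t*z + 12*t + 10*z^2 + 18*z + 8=4*t^2 + t*(14*z + 10) + 10*z^2 + 16*z + 6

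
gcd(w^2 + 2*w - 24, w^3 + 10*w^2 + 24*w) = w + 6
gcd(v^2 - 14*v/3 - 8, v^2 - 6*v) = v - 6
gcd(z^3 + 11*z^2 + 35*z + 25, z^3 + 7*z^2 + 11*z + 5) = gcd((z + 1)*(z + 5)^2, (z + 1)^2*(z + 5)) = z^2 + 6*z + 5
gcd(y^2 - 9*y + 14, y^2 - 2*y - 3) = 1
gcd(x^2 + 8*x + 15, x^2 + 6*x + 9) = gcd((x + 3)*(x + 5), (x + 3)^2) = x + 3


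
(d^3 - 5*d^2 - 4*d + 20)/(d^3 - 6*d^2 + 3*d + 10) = (d + 2)/(d + 1)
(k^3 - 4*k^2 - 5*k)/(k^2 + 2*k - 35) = k*(k + 1)/(k + 7)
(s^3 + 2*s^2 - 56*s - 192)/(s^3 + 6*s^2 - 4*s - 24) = (s^2 - 4*s - 32)/(s^2 - 4)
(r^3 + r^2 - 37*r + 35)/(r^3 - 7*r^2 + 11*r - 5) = (r + 7)/(r - 1)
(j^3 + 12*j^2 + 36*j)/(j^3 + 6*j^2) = (j + 6)/j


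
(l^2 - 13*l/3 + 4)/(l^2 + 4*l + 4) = (l^2 - 13*l/3 + 4)/(l^2 + 4*l + 4)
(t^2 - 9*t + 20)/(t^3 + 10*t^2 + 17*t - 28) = (t^2 - 9*t + 20)/(t^3 + 10*t^2 + 17*t - 28)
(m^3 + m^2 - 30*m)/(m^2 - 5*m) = m + 6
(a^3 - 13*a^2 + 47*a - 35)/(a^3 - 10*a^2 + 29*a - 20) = (a - 7)/(a - 4)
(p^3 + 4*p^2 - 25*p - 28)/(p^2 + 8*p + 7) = p - 4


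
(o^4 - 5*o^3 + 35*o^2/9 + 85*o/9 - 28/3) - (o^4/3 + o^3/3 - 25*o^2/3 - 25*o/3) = 2*o^4/3 - 16*o^3/3 + 110*o^2/9 + 160*o/9 - 28/3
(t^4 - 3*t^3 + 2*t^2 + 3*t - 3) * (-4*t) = -4*t^5 + 12*t^4 - 8*t^3 - 12*t^2 + 12*t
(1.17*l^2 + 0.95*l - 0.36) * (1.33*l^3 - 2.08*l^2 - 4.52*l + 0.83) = 1.5561*l^5 - 1.1701*l^4 - 7.7432*l^3 - 2.5741*l^2 + 2.4157*l - 0.2988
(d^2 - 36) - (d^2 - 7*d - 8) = 7*d - 28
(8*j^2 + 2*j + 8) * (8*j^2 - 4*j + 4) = 64*j^4 - 16*j^3 + 88*j^2 - 24*j + 32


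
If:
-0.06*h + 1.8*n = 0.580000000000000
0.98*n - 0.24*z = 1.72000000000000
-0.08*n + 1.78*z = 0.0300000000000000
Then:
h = 43.70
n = 1.78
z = 0.10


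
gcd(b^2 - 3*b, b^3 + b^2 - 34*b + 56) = 1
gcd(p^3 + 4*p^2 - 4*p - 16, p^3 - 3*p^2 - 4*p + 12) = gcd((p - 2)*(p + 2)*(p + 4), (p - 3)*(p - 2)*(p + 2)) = p^2 - 4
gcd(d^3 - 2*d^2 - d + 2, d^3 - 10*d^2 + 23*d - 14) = d^2 - 3*d + 2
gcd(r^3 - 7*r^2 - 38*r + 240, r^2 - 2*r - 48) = r^2 - 2*r - 48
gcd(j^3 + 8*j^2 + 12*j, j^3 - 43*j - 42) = j + 6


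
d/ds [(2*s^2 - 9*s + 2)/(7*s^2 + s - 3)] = 5*(13*s^2 - 8*s + 5)/(49*s^4 + 14*s^3 - 41*s^2 - 6*s + 9)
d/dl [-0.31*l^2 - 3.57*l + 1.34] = -0.62*l - 3.57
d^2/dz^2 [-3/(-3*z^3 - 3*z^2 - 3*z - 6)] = 2*(-(3*z + 1)*(z^3 + z^2 + z + 2) + (3*z^2 + 2*z + 1)^2)/(z^3 + z^2 + z + 2)^3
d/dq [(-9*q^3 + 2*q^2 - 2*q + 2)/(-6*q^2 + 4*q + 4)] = (27*q^4 - 36*q^3 - 56*q^2 + 20*q - 8)/(2*(9*q^4 - 12*q^3 - 8*q^2 + 8*q + 4))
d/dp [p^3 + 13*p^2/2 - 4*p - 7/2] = 3*p^2 + 13*p - 4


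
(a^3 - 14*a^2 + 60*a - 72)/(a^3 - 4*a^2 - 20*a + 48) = (a - 6)/(a + 4)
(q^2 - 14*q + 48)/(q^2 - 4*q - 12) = (q - 8)/(q + 2)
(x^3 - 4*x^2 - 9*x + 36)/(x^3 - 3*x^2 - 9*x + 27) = (x - 4)/(x - 3)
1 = 1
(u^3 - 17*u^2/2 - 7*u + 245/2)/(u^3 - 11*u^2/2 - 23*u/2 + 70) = (u - 7)/(u - 4)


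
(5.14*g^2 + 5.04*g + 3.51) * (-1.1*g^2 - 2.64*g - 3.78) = -5.654*g^4 - 19.1136*g^3 - 36.5958*g^2 - 28.3176*g - 13.2678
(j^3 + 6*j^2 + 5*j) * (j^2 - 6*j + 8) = j^5 - 23*j^3 + 18*j^2 + 40*j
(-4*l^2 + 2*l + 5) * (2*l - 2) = -8*l^3 + 12*l^2 + 6*l - 10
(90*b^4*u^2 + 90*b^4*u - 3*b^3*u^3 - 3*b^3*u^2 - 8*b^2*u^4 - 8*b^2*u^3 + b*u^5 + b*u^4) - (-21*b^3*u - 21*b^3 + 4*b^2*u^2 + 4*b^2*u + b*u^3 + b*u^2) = 90*b^4*u^2 + 90*b^4*u - 3*b^3*u^3 - 3*b^3*u^2 + 21*b^3*u + 21*b^3 - 8*b^2*u^4 - 8*b^2*u^3 - 4*b^2*u^2 - 4*b^2*u + b*u^5 + b*u^4 - b*u^3 - b*u^2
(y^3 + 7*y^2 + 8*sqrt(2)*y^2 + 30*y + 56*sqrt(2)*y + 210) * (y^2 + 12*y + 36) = y^5 + 8*sqrt(2)*y^4 + 19*y^4 + 150*y^3 + 152*sqrt(2)*y^3 + 822*y^2 + 960*sqrt(2)*y^2 + 2016*sqrt(2)*y + 3600*y + 7560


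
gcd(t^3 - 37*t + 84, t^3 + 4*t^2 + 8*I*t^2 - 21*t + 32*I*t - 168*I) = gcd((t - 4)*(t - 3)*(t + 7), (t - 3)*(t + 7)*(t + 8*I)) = t^2 + 4*t - 21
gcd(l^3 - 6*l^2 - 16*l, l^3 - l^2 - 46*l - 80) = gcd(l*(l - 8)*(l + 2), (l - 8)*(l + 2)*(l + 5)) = l^2 - 6*l - 16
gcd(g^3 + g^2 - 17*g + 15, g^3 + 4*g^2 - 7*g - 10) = g + 5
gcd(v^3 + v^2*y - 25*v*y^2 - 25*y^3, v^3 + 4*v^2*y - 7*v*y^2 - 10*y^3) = v^2 + 6*v*y + 5*y^2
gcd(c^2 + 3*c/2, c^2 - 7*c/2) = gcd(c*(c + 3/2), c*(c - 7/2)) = c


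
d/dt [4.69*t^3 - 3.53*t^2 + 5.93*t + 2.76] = 14.07*t^2 - 7.06*t + 5.93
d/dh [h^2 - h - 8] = 2*h - 1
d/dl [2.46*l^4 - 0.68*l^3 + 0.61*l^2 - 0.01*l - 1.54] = 9.84*l^3 - 2.04*l^2 + 1.22*l - 0.01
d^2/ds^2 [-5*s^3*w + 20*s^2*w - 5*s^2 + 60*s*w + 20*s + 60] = -30*s*w + 40*w - 10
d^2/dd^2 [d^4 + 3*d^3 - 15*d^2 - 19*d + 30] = 12*d^2 + 18*d - 30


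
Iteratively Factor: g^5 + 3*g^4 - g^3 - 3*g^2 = (g + 1)*(g^4 + 2*g^3 - 3*g^2) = (g - 1)*(g + 1)*(g^3 + 3*g^2) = (g - 1)*(g + 1)*(g + 3)*(g^2) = g*(g - 1)*(g + 1)*(g + 3)*(g)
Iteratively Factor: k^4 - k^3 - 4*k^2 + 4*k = (k - 2)*(k^3 + k^2 - 2*k) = (k - 2)*(k + 2)*(k^2 - k) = (k - 2)*(k - 1)*(k + 2)*(k)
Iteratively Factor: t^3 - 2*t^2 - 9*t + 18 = (t - 2)*(t^2 - 9) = (t - 3)*(t - 2)*(t + 3)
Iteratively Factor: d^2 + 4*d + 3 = (d + 1)*(d + 3)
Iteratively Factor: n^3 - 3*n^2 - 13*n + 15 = (n - 5)*(n^2 + 2*n - 3) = (n - 5)*(n + 3)*(n - 1)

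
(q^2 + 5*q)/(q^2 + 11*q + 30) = q/(q + 6)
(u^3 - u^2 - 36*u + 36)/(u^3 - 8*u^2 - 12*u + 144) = (u^2 + 5*u - 6)/(u^2 - 2*u - 24)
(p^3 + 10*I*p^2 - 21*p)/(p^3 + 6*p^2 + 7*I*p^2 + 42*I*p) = (p + 3*I)/(p + 6)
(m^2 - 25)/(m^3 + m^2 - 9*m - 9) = (m^2 - 25)/(m^3 + m^2 - 9*m - 9)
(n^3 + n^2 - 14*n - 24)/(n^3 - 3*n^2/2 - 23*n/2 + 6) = 2*(n + 2)/(2*n - 1)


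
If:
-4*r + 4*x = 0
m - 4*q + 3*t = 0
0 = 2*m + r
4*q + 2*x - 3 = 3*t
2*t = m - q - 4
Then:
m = -1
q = -17/11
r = 2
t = -19/11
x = 2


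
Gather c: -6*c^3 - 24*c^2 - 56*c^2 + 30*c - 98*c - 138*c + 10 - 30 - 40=-6*c^3 - 80*c^2 - 206*c - 60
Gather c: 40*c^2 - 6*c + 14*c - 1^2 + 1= 40*c^2 + 8*c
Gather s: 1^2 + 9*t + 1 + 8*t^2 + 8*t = 8*t^2 + 17*t + 2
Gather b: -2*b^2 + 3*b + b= -2*b^2 + 4*b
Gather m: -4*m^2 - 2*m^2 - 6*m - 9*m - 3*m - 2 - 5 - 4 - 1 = -6*m^2 - 18*m - 12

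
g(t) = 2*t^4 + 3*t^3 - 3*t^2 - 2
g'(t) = 8*t^3 + 9*t^2 - 6*t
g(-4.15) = 325.14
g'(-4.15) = -391.88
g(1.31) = 5.49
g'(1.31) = 25.57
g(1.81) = 27.43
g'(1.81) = 66.06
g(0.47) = -2.25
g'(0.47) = -0.00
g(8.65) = 12911.99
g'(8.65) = 5799.22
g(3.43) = 360.59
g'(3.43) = 408.13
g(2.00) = 42.00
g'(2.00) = 88.00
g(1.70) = 20.77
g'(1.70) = 55.11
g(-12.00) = 35854.00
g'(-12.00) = -12456.00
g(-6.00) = 1834.00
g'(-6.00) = -1368.00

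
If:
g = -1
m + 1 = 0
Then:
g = -1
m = -1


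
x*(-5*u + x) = -5*u*x + x^2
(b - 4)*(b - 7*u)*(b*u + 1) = b^3*u - 7*b^2*u^2 - 4*b^2*u + b^2 + 28*b*u^2 - 7*b*u - 4*b + 28*u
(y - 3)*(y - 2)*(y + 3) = y^3 - 2*y^2 - 9*y + 18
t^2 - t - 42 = (t - 7)*(t + 6)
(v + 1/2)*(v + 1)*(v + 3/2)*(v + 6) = v^4 + 9*v^3 + 83*v^2/4 + 69*v/4 + 9/2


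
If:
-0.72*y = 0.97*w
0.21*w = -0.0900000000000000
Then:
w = -0.43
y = 0.58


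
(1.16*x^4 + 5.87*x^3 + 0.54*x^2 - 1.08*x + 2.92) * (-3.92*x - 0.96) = -4.5472*x^5 - 24.124*x^4 - 7.752*x^3 + 3.7152*x^2 - 10.4096*x - 2.8032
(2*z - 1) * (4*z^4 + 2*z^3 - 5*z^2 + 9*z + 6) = 8*z^5 - 12*z^3 + 23*z^2 + 3*z - 6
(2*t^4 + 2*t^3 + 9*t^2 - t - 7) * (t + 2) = 2*t^5 + 6*t^4 + 13*t^3 + 17*t^2 - 9*t - 14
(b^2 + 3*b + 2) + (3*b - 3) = b^2 + 6*b - 1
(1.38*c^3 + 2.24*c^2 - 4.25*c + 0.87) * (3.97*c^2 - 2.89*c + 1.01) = 5.4786*c^5 + 4.9046*c^4 - 21.9523*c^3 + 17.9988*c^2 - 6.8068*c + 0.8787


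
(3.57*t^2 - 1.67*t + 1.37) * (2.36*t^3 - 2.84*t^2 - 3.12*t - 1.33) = 8.4252*t^5 - 14.08*t^4 - 3.1624*t^3 - 3.4285*t^2 - 2.0533*t - 1.8221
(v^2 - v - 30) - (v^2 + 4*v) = -5*v - 30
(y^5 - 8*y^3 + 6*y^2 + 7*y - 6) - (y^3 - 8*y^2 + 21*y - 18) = y^5 - 9*y^3 + 14*y^2 - 14*y + 12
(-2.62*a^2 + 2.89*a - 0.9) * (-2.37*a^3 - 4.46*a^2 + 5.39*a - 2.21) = 6.2094*a^5 + 4.8359*a^4 - 24.8782*a^3 + 25.3813*a^2 - 11.2379*a + 1.989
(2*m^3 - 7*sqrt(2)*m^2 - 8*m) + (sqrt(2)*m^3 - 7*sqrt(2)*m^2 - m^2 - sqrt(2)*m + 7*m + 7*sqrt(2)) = sqrt(2)*m^3 + 2*m^3 - 14*sqrt(2)*m^2 - m^2 - sqrt(2)*m - m + 7*sqrt(2)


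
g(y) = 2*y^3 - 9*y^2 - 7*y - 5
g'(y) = 6*y^2 - 18*y - 7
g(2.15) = -41.78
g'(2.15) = -17.96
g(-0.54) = -4.16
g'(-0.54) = 4.47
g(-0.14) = -4.20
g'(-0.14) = -4.36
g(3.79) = -51.93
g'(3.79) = 10.96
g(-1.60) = -25.03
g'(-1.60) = 37.16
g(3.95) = -49.81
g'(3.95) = 15.52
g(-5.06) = -459.12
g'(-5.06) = 237.70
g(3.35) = -54.26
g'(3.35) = 0.03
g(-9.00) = -2129.00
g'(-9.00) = 641.00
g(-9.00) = -2129.00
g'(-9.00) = 641.00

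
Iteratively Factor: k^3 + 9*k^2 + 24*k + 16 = (k + 4)*(k^2 + 5*k + 4) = (k + 4)^2*(k + 1)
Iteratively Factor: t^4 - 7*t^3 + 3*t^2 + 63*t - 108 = (t + 3)*(t^3 - 10*t^2 + 33*t - 36) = (t - 3)*(t + 3)*(t^2 - 7*t + 12) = (t - 3)^2*(t + 3)*(t - 4)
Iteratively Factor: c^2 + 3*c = (c + 3)*(c)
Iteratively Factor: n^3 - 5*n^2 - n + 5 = (n - 1)*(n^2 - 4*n - 5) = (n - 1)*(n + 1)*(n - 5)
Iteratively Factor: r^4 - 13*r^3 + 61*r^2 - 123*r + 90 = (r - 5)*(r^3 - 8*r^2 + 21*r - 18) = (r - 5)*(r - 2)*(r^2 - 6*r + 9) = (r - 5)*(r - 3)*(r - 2)*(r - 3)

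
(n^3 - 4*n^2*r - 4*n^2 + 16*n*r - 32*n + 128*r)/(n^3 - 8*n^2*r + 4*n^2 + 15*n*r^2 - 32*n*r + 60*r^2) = (n^2 - 4*n*r - 8*n + 32*r)/(n^2 - 8*n*r + 15*r^2)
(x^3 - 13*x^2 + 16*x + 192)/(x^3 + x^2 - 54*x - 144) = (x - 8)/(x + 6)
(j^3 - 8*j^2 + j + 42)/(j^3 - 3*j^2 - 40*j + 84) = (j^2 - j - 6)/(j^2 + 4*j - 12)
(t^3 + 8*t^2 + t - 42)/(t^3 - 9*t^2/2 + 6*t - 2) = 2*(t^2 + 10*t + 21)/(2*t^2 - 5*t + 2)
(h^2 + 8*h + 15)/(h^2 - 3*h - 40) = (h + 3)/(h - 8)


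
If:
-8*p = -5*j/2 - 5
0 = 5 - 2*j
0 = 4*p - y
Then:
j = 5/2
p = 45/32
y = 45/8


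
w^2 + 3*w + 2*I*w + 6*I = (w + 3)*(w + 2*I)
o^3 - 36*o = o*(o - 6)*(o + 6)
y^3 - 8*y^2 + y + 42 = (y - 7)*(y - 3)*(y + 2)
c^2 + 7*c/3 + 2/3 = (c + 1/3)*(c + 2)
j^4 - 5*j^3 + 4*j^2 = j^2*(j - 4)*(j - 1)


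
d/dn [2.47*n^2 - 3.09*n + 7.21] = 4.94*n - 3.09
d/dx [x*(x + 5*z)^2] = (x + 5*z)*(3*x + 5*z)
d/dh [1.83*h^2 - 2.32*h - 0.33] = 3.66*h - 2.32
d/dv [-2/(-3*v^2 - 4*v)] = 4*(-3*v - 2)/(v^2*(3*v + 4)^2)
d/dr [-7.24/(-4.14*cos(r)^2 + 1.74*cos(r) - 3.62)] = (59.9472*cos(r) - 12.5976)*sin(r)/(4.14*cos(r)^2 - 1.74*cos(r) + 3.62)^2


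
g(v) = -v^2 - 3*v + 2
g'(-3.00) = 3.00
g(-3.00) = 2.00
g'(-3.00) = 3.00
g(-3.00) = 2.00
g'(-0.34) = -2.32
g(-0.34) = 2.90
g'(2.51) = -8.02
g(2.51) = -11.83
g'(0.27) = -3.54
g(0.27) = 1.12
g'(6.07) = -15.14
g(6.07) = -53.05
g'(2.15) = -7.30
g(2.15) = -9.07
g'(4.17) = -11.34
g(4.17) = -27.90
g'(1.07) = -5.14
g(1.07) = -2.35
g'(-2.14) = 1.28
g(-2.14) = 3.84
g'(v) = -2*v - 3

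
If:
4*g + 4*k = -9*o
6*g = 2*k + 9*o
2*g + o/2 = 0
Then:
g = 0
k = 0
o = 0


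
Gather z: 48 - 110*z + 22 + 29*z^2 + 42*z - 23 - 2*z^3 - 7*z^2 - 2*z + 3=-2*z^3 + 22*z^2 - 70*z + 50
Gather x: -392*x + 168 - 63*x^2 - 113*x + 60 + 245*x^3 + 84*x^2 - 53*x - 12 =245*x^3 + 21*x^2 - 558*x + 216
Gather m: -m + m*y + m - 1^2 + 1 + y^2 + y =m*y + y^2 + y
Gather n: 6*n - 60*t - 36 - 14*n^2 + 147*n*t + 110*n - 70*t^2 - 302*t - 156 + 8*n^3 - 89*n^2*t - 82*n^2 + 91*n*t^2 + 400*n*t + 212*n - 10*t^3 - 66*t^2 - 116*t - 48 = 8*n^3 + n^2*(-89*t - 96) + n*(91*t^2 + 547*t + 328) - 10*t^3 - 136*t^2 - 478*t - 240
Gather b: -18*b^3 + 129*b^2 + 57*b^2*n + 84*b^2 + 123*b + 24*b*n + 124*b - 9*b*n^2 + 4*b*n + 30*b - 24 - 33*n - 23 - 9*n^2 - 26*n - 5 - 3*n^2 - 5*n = -18*b^3 + b^2*(57*n + 213) + b*(-9*n^2 + 28*n + 277) - 12*n^2 - 64*n - 52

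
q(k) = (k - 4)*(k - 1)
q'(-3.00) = -11.00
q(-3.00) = 28.00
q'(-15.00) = -35.00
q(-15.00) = 304.00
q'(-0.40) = -5.80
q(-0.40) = 6.16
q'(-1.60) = -8.20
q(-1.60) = 14.56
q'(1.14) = -2.72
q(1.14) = -0.40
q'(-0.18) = -5.36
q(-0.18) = 4.93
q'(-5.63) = -16.26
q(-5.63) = 63.85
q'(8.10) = 11.20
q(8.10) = 29.11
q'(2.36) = -0.28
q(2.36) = -2.23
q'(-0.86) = -6.72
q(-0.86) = 9.04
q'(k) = 2*k - 5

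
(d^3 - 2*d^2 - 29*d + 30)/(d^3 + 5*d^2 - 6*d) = (d^2 - d - 30)/(d*(d + 6))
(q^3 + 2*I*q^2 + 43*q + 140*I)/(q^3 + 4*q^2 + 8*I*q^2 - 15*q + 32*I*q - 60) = (q^2 - 3*I*q + 28)/(q^2 + q*(4 + 3*I) + 12*I)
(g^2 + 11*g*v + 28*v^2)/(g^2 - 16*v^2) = (-g - 7*v)/(-g + 4*v)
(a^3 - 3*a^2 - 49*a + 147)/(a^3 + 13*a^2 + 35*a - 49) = (a^2 - 10*a + 21)/(a^2 + 6*a - 7)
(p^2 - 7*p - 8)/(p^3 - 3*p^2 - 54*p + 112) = (p + 1)/(p^2 + 5*p - 14)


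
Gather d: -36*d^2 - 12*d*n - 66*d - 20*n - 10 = -36*d^2 + d*(-12*n - 66) - 20*n - 10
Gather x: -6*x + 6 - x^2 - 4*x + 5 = -x^2 - 10*x + 11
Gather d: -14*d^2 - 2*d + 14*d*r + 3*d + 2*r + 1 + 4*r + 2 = -14*d^2 + d*(14*r + 1) + 6*r + 3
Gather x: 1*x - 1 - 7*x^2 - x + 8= 7 - 7*x^2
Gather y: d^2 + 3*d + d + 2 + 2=d^2 + 4*d + 4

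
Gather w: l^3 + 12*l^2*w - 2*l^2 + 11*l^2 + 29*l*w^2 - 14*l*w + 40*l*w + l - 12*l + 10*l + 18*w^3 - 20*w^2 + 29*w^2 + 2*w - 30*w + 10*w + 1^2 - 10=l^3 + 9*l^2 - l + 18*w^3 + w^2*(29*l + 9) + w*(12*l^2 + 26*l - 18) - 9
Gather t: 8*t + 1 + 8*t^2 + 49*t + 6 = 8*t^2 + 57*t + 7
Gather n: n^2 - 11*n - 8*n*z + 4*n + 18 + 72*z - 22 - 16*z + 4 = n^2 + n*(-8*z - 7) + 56*z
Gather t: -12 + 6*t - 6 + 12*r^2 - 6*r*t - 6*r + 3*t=12*r^2 - 6*r + t*(9 - 6*r) - 18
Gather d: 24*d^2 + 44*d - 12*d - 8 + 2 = 24*d^2 + 32*d - 6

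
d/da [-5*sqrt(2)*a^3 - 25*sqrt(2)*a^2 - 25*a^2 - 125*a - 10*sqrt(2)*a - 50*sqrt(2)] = -15*sqrt(2)*a^2 - 50*sqrt(2)*a - 50*a - 125 - 10*sqrt(2)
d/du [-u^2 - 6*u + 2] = -2*u - 6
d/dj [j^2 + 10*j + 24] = 2*j + 10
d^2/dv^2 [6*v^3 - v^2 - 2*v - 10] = 36*v - 2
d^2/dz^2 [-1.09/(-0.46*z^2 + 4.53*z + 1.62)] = (0.461288*z^2 - 4.542684*z - 1.09*(0.92*z - 4.53)*(1.84*z - 9.06) - 1.624536)/(-0.46*z^2 + 4.53*z + 1.62)^3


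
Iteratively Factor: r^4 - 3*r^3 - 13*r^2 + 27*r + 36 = (r + 1)*(r^3 - 4*r^2 - 9*r + 36) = (r - 4)*(r + 1)*(r^2 - 9) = (r - 4)*(r + 1)*(r + 3)*(r - 3)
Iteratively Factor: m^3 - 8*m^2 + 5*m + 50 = (m + 2)*(m^2 - 10*m + 25) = (m - 5)*(m + 2)*(m - 5)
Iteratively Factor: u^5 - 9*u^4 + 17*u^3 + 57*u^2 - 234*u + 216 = (u + 3)*(u^4 - 12*u^3 + 53*u^2 - 102*u + 72) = (u - 3)*(u + 3)*(u^3 - 9*u^2 + 26*u - 24) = (u - 3)^2*(u + 3)*(u^2 - 6*u + 8) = (u - 4)*(u - 3)^2*(u + 3)*(u - 2)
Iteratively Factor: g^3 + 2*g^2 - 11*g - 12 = (g + 1)*(g^2 + g - 12) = (g - 3)*(g + 1)*(g + 4)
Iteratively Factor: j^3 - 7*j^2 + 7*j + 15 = (j - 3)*(j^2 - 4*j - 5) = (j - 5)*(j - 3)*(j + 1)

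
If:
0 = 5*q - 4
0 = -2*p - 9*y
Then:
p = -9*y/2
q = 4/5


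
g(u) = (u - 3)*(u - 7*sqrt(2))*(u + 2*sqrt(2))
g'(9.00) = 54.93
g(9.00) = -63.84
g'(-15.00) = 970.35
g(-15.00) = -5455.19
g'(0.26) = -11.82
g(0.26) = 81.57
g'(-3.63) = 105.86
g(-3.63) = -71.90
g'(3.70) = -40.24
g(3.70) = -28.33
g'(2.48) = -38.29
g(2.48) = 20.48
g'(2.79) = -39.63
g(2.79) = 8.39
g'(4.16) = -38.66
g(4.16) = -46.53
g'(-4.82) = 160.00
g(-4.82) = -229.24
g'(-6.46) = 248.53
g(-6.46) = -562.03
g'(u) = (u - 3)*(u - 7*sqrt(2)) + (u - 3)*(u + 2*sqrt(2)) + (u - 7*sqrt(2))*(u + 2*sqrt(2))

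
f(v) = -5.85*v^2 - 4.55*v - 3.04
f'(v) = -11.7*v - 4.55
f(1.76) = -29.17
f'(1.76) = -25.14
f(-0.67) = -2.62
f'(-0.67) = 3.29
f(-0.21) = -2.34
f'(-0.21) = -2.09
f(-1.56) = -10.18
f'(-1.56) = 13.70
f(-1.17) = -5.72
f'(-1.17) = 9.14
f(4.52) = -143.12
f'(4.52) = -57.43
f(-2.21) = -21.56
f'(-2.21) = 21.31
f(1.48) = -22.59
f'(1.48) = -21.87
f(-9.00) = -435.94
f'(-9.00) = 100.75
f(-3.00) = -42.04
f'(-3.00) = 30.55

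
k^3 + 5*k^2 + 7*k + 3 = (k + 1)^2*(k + 3)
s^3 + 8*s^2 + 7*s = s*(s + 1)*(s + 7)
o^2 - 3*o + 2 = (o - 2)*(o - 1)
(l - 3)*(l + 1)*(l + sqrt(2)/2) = l^3 - 2*l^2 + sqrt(2)*l^2/2 - 3*l - sqrt(2)*l - 3*sqrt(2)/2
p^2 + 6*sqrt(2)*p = p*(p + 6*sqrt(2))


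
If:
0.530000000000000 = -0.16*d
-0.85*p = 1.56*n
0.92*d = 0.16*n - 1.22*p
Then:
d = -3.31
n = -1.27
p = 2.33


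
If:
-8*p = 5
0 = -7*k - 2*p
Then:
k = 5/28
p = -5/8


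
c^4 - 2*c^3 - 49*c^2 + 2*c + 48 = (c - 8)*(c - 1)*(c + 1)*(c + 6)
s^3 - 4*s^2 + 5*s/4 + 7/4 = (s - 7/2)*(s - 1)*(s + 1/2)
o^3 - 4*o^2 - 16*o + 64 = (o - 4)^2*(o + 4)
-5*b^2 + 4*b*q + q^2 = (-b + q)*(5*b + q)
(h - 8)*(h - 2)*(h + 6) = h^3 - 4*h^2 - 44*h + 96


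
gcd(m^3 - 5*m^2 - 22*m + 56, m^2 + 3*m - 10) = m - 2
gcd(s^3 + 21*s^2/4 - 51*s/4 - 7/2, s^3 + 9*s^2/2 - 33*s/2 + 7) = s^2 + 5*s - 14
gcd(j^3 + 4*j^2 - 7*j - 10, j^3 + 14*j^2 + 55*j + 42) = j + 1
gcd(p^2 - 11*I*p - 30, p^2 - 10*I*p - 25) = p - 5*I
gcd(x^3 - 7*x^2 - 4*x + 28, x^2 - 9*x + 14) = x^2 - 9*x + 14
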